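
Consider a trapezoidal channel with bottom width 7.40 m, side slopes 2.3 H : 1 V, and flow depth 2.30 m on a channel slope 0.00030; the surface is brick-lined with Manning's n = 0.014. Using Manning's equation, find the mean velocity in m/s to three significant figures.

A = (b + z·y)·y = (7.40 + 2.3×2.30)×2.30 = 29.19 m²
P = b + 2y√(1+z²) = 7.40 + 2×2.30×√(1+2.3²) = 18.94 m
R = A/P = 29.19/18.94 = 1.541 m
Q = (1/n)·A·R^(2/3)·S^(1/2) = (1/0.014) × 29.19 × 1.541^(2/3) × 0.00030^(1/2) = 48.18 m³/s
V = Q/A = 48.18/29.19 = 1.651 m/s

1.65 m/s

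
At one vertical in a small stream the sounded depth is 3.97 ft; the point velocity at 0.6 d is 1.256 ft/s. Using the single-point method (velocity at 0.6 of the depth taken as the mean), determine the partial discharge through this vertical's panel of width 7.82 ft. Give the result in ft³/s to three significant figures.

v̄ = v₀.₆ = 1.256 ft/s
q = v̄ × d × w = 1.256 × 3.97 × 7.82 = 38.99 ft³/s

39.0 ft³/s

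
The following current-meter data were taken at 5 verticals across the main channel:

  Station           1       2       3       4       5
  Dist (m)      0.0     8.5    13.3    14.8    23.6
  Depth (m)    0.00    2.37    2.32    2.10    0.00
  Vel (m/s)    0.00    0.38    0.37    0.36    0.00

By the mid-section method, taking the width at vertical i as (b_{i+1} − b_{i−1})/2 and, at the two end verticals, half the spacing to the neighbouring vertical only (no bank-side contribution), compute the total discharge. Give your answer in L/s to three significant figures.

w_2 = (13.3 − 0.0)/2 = 6.65 m; q_2 = 0.38 × 2.37 × 6.65 = 5.989 m³/s
w_3 = (14.8 − 8.5)/2 = 3.15 m; q_3 = 0.37 × 2.32 × 3.15 = 2.704 m³/s
w_4 = (23.6 − 13.3)/2 = 5.15 m; q_4 = 0.36 × 2.10 × 5.15 = 3.893 m³/s
Stations 1, 5 contribute zero (depth or velocity is 0).
Q = Σ qᵢ = 12.59 m³/s
= 12.59 × 1000 = 12590 L/s

12600 L/s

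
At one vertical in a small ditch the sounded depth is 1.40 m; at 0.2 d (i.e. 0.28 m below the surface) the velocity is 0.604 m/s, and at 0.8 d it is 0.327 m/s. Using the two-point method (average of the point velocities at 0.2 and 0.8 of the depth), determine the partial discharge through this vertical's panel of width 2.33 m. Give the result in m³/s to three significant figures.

v̄ = (0.604 + 0.327) / 2 = 0.4655 m/s
q = v̄ × d × w = 0.4655 × 1.40 × 2.33 = 1.518 m³/s

1.52 m³/s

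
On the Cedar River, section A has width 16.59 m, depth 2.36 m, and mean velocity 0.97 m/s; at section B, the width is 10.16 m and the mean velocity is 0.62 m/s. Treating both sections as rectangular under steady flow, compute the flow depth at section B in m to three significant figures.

6.03 m

Q = A₁V₁ = (16.59×2.36) × 0.97 = 37.98 m³/s
d₂ = Q/(b₂ V₂) = 37.98/(10.16×0.62) = 6.029 m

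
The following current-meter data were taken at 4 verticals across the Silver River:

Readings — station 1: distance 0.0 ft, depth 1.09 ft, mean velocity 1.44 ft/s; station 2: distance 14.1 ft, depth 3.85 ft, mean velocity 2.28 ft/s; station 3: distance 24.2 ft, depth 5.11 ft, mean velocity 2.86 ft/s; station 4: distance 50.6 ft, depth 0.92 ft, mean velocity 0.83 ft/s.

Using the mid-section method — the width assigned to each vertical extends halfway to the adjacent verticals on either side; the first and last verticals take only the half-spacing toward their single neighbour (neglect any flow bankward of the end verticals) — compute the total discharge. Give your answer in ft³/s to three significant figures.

w_1 = (14.1 − 0.0)/2 = 7.05 ft; q_1 = 1.44 × 1.09 × 7.05 = 11.07 ft³/s
w_2 = (24.2 − 0.0)/2 = 12.1 ft; q_2 = 2.28 × 3.85 × 12.1 = 106.2 ft³/s
w_3 = (50.6 − 14.1)/2 = 18.25 ft; q_3 = 2.86 × 5.11 × 18.25 = 266.7 ft³/s
w_4 = (50.6 − 24.2)/2 = 13.2 ft; q_4 = 0.83 × 0.92 × 13.2 = 10.08 ft³/s
Q = Σ qᵢ = 394.1 ft³/s

394 ft³/s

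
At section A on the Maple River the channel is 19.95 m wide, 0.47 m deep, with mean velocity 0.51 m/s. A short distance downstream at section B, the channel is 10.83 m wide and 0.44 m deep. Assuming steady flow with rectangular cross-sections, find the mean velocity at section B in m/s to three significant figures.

1.00 m/s

Q = A₁V₁ = (19.95×0.47) × 0.51 = 4.782 m³/s
A₂ = 10.83 × 0.44 = 4.765 m²
V₂ = Q/A₂ = 4.782/4.765 = 1.004 m/s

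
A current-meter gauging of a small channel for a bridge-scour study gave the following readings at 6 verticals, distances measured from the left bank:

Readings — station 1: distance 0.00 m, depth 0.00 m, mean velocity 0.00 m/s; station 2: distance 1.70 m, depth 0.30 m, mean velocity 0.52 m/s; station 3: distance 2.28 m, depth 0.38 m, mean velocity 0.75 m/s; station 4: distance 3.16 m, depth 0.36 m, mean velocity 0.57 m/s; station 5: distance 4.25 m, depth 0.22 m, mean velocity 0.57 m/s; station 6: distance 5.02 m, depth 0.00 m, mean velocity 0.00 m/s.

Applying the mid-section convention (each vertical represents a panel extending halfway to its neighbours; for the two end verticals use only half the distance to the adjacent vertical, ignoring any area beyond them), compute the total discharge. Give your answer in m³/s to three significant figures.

0.705 m³/s

w_2 = (2.28 − 0.00)/2 = 1.14 m; q_2 = 0.52 × 0.30 × 1.14 = 0.1778 m³/s
w_3 = (3.16 − 1.70)/2 = 0.73 m; q_3 = 0.75 × 0.38 × 0.73 = 0.2081 m³/s
w_4 = (4.25 − 2.28)/2 = 0.985 m; q_4 = 0.57 × 0.36 × 0.985 = 0.2021 m³/s
w_5 = (5.02 − 3.16)/2 = 0.93 m; q_5 = 0.57 × 0.22 × 0.93 = 0.1166 m³/s
Stations 1, 6 contribute zero (depth or velocity is 0).
Q = Σ qᵢ = 0.7046 m³/s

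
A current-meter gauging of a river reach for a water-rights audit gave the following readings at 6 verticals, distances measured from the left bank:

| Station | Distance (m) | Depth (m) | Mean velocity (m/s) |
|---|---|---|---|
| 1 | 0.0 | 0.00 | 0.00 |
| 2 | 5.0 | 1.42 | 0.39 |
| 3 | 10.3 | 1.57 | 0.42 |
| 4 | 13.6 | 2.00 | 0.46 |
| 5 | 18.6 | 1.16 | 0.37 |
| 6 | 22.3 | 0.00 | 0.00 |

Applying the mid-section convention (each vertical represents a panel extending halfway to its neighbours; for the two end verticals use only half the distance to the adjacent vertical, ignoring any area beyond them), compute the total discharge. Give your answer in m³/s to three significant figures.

11.4 m³/s

w_2 = (10.3 − 0.0)/2 = 5.15 m; q_2 = 0.39 × 1.42 × 5.15 = 2.852 m³/s
w_3 = (13.6 − 5.0)/2 = 4.3 m; q_3 = 0.42 × 1.57 × 4.3 = 2.835 m³/s
w_4 = (18.6 − 10.3)/2 = 4.15 m; q_4 = 0.46 × 2.00 × 4.15 = 3.818 m³/s
w_5 = (22.3 − 13.6)/2 = 4.35 m; q_5 = 0.37 × 1.16 × 4.35 = 1.867 m³/s
Stations 1, 6 contribute zero (depth or velocity is 0).
Q = Σ qᵢ = 11.37 m³/s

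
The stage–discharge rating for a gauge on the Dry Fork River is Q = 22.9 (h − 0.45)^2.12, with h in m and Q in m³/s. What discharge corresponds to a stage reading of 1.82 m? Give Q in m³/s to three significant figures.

44.6 m³/s

Q = 22.9 × (1.82 − 0.45)^2.12 = 22.9 × 1.37^2.12 = 44.64 m³/s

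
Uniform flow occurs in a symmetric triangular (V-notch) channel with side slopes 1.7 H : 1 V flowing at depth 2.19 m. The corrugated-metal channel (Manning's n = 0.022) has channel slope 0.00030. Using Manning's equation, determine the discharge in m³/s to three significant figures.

A = z·y² = 1.7×2.19² = 8.153 m²
P = 2y√(1+z²) = 2×2.19×√(1+1.7²) = 8.639 m
R = A/P = 8.153/8.639 = 0.9438 m
Q = (1/n)·A·R^(2/3)·S^(1/2) = (1/0.022) × 8.153 × 0.9438^(2/3) × 0.00030^(1/2) = 6.176 m³/s

6.18 m³/s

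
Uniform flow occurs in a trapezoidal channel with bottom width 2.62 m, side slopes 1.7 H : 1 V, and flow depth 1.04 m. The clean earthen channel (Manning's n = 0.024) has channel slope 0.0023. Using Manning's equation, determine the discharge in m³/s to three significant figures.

7.04 m³/s

A = (b + z·y)·y = (2.62 + 1.7×1.04)×1.04 = 4.564 m²
P = b + 2y√(1+z²) = 2.62 + 2×1.04×√(1+1.7²) = 6.722 m
R = A/P = 4.564/6.722 = 0.6789 m
Q = (1/n)·A·R^(2/3)·S^(1/2) = (1/0.024) × 4.564 × 0.6789^(2/3) × 0.0023^(1/2) = 7.044 m³/s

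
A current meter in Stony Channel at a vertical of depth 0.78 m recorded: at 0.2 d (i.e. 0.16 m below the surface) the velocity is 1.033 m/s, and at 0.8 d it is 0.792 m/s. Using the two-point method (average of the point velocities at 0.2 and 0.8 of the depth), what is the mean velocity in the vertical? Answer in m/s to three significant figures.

v̄ = (1.033 + 0.792) / 2 = 0.9125 m/s

0.913 m/s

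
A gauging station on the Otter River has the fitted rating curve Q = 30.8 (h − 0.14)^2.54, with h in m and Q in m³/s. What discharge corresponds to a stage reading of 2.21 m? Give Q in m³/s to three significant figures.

195 m³/s

Q = 30.8 × (2.21 − 0.14)^2.54 = 30.8 × 2.07^2.54 = 195.5 m³/s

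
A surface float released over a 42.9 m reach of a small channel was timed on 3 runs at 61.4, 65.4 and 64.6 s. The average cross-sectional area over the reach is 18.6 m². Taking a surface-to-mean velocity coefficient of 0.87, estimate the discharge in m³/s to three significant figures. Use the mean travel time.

t̄ = (61.4 + 65.4 + 64.6) / 3 = 63.8 s
v_surface = L / t̄ = 42.9 / 63.8 = 0.6724 m/s
v_mean = 0.87 × 0.6724 = 0.5850 m/s
Q = A × v_mean = 18.6 × 0.5850 = 10.88 m³/s

10.9 m³/s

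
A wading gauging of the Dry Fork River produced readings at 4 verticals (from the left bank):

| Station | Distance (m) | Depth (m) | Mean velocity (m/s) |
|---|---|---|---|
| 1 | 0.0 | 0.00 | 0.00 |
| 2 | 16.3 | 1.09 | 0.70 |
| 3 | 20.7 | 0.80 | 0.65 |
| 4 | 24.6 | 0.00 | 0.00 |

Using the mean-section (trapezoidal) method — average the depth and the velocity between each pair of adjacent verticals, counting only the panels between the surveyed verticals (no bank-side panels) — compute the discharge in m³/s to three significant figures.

Panel 1-2: Δb = 16.3 m, d̄ = (0.00+1.09)/2 = 0.545, v̄ = (0.00+0.70)/2 = 0.35 → q = 16.3×0.545×0.35 = 3.109 m³/s
Panel 2-3: Δb = 4.4 m, d̄ = (1.09+0.80)/2 = 0.945, v̄ = (0.70+0.65)/2 = 0.675 → q = 4.4×0.945×0.675 = 2.807 m³/s
Panel 3-4: Δb = 3.9 m, d̄ = (0.80+0.00)/2 = 0.4, v̄ = (0.65+0.00)/2 = 0.325 → q = 3.9×0.4×0.325 = 0.5070 m³/s
Q = Σ q = 6.423 m³/s

6.42 m³/s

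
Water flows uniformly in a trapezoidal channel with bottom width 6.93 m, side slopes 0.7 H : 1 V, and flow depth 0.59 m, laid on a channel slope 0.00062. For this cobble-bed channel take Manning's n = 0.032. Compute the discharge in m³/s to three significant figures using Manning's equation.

A = (b + z·y)·y = (6.93 + 0.7×0.59)×0.59 = 4.332 m²
P = b + 2y√(1+z²) = 6.93 + 2×0.59×√(1+0.7²) = 8.370 m
R = A/P = 4.332/8.370 = 0.5176 m
Q = (1/n)·A·R^(2/3)·S^(1/2) = (1/0.032) × 4.332 × 0.5176^(2/3) × 0.00062^(1/2) = 2.173 m³/s

2.17 m³/s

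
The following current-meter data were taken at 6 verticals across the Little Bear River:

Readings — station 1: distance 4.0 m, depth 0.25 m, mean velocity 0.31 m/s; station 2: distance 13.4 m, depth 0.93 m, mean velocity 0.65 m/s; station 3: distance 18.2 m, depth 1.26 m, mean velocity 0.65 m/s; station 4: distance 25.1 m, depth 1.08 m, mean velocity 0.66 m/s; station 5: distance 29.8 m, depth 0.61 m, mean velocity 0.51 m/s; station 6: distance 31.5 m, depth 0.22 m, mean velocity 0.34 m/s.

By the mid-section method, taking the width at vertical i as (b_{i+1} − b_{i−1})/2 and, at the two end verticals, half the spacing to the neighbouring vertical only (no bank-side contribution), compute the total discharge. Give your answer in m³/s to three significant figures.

w_1 = (13.4 − 4.0)/2 = 4.7 m; q_1 = 0.31 × 0.25 × 4.7 = 0.3643 m³/s
w_2 = (18.2 − 4.0)/2 = 7.1 m; q_2 = 0.65 × 0.93 × 7.1 = 4.292 m³/s
w_3 = (25.1 − 13.4)/2 = 5.85 m; q_3 = 0.65 × 1.26 × 5.85 = 4.791 m³/s
w_4 = (29.8 − 18.2)/2 = 5.8 m; q_4 = 0.66 × 1.08 × 5.8 = 4.134 m³/s
w_5 = (31.5 − 25.1)/2 = 3.2 m; q_5 = 0.51 × 0.61 × 3.2 = 0.9955 m³/s
w_6 = (31.5 − 29.8)/2 = 0.85 m; q_6 = 0.34 × 0.22 × 0.85 = 0.06358 m³/s
Q = Σ qᵢ = 14.64 m³/s

14.6 m³/s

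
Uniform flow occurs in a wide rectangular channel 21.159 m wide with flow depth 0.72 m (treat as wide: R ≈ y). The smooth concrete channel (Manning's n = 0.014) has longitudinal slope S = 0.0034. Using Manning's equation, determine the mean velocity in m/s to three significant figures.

A = b·y = 21.159 × 0.72 = 15.23 m²
Wide channel: R ≈ y = 0.72 m
Q = (1/n)·A·R^(2/3)·S^(1/2) = (1/0.014) × 15.23 × 0.7200^(2/3) × 0.0034^(1/2) = 50.97 m³/s
V = Q/A = 50.97/15.23 = 3.346 m/s

3.35 m/s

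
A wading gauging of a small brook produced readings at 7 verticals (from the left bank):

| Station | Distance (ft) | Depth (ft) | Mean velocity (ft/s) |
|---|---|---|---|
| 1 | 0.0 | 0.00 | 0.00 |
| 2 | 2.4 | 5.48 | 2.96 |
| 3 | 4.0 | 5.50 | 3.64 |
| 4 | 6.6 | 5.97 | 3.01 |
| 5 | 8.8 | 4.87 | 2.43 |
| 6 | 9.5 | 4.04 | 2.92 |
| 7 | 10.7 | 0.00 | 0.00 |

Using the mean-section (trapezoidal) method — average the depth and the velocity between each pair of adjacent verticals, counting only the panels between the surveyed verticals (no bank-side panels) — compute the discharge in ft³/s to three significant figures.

Panel 1-2: Δb = 2.4 ft, d̄ = (0.00+5.48)/2 = 2.74, v̄ = (0.00+2.96)/2 = 1.48 → q = 2.4×2.74×1.48 = 9.732 ft³/s
Panel 2-3: Δb = 1.6 ft, d̄ = (5.48+5.50)/2 = 5.49, v̄ = (2.96+3.64)/2 = 3.3 → q = 1.6×5.49×3.3 = 28.99 ft³/s
Panel 3-4: Δb = 2.6 ft, d̄ = (5.50+5.97)/2 = 5.735, v̄ = (3.64+3.01)/2 = 3.325 → q = 2.6×5.735×3.325 = 49.58 ft³/s
Panel 4-5: Δb = 2.2 ft, d̄ = (5.97+4.87)/2 = 5.42, v̄ = (3.01+2.43)/2 = 2.72 → q = 2.2×5.42×2.72 = 32.43 ft³/s
Panel 5-6: Δb = 0.7 ft, d̄ = (4.87+4.04)/2 = 4.455, v̄ = (2.43+2.92)/2 = 2.675 → q = 0.7×4.455×2.675 = 8.342 ft³/s
Panel 6-7: Δb = 1.2 ft, d̄ = (4.04+0.00)/2 = 2.02, v̄ = (2.92+0.00)/2 = 1.46 → q = 1.2×2.02×1.46 = 3.539 ft³/s
Q = Σ q = 132.6 ft³/s

133 ft³/s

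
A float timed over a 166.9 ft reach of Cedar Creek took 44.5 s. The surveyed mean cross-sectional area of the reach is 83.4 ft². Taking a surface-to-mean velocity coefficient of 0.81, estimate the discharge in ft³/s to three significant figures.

253 ft³/s

v_surface = L / t̄ = 166.9 / 44.5 = 3.751 ft/s
v_mean = 0.81 × 3.751 = 3.038 ft/s
Q = A × v_mean = 83.4 × 3.038 = 253.4 ft³/s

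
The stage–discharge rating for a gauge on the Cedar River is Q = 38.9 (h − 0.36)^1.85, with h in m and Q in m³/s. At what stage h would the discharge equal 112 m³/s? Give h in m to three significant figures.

2.13 m

h − h₀ = (Q/C)^(1/b) = (112/38.9)^(1/1.85) = 1.771 m
h = 0.36 + 1.771 = 2.131 m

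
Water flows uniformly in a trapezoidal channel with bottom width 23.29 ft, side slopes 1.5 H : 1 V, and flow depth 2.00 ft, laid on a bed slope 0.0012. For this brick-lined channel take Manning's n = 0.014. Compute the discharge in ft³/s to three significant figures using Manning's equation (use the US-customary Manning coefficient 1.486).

A = (b + z·y)·y = (23.29 + 1.5×2.00)×2.00 = 52.58 ft²
P = b + 2y√(1+z²) = 23.29 + 2×2.00×√(1+1.5²) = 30.50 ft
R = A/P = 52.58/30.50 = 1.724 ft
Q = (1.486/n)·A·R^(2/3)·S^(1/2) = (1.486/0.014) × 52.58 × 1.724^(2/3) × 0.0012^(1/2) = 278.0 ft³/s

278 ft³/s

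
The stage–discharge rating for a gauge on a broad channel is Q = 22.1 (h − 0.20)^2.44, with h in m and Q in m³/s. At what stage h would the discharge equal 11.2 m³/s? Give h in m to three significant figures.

0.957 m

h − h₀ = (Q/C)^(1/b) = (11.2/22.1)^(1/2.44) = 0.7569 m
h = 0.20 + 0.7569 = 0.9569 m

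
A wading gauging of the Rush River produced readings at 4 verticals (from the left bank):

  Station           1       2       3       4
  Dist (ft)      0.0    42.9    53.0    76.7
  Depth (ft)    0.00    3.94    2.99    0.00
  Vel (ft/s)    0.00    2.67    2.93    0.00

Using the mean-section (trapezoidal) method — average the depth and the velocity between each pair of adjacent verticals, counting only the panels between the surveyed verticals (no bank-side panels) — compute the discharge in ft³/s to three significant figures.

Panel 1-2: Δb = 42.9 ft, d̄ = (0.00+3.94)/2 = 1.97, v̄ = (0.00+2.67)/2 = 1.335 → q = 42.9×1.97×1.335 = 112.8 ft³/s
Panel 2-3: Δb = 10.1 ft, d̄ = (3.94+2.99)/2 = 3.465, v̄ = (2.67+2.93)/2 = 2.8 → q = 10.1×3.465×2.8 = 97.99 ft³/s
Panel 3-4: Δb = 23.7 ft, d̄ = (2.99+0.00)/2 = 1.495, v̄ = (2.93+0.00)/2 = 1.465 → q = 23.7×1.495×1.465 = 51.91 ft³/s
Q = Σ q = 262.7 ft³/s

263 ft³/s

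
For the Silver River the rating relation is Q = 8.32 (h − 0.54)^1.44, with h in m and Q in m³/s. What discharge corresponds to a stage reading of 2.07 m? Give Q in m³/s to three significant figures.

15.3 m³/s

Q = 8.32 × (2.07 − 0.54)^1.44 = 8.32 × 1.53^1.44 = 15.35 m³/s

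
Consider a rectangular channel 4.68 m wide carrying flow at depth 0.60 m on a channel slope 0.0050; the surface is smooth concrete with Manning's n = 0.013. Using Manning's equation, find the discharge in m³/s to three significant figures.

9.33 m³/s

A = b·y = 4.68 × 0.60 = 2.808 m²
P = b + 2y = 4.68 + 2×0.60 = 5.880 m
R = A/P = 2.808/5.880 = 0.4776 m
Q = (1/n)·A·R^(2/3)·S^(1/2) = (1/0.013) × 2.808 × 0.4776^(2/3) × 0.0050^(1/2) = 9.332 m³/s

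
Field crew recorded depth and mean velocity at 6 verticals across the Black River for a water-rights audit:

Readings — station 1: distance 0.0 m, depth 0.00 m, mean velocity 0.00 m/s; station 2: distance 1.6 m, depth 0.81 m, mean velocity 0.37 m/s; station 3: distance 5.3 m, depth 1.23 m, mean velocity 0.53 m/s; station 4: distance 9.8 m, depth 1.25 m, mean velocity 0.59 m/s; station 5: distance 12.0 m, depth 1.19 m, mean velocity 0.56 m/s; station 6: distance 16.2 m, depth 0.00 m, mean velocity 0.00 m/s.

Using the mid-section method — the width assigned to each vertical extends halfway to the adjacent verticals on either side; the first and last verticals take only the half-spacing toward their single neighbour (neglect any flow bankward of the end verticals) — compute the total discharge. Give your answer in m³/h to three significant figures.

29100 m³/h

w_2 = (5.3 − 0.0)/2 = 2.65 m; q_2 = 0.37 × 0.81 × 2.65 = 0.7942 m³/s
w_3 = (9.8 − 1.6)/2 = 4.1 m; q_3 = 0.53 × 1.23 × 4.1 = 2.673 m³/s
w_4 = (12.0 − 5.3)/2 = 3.35 m; q_4 = 0.59 × 1.25 × 3.35 = 2.471 m³/s
w_5 = (16.2 − 9.8)/2 = 3.2 m; q_5 = 0.56 × 1.19 × 3.2 = 2.132 m³/s
Stations 1, 6 contribute zero (depth or velocity is 0).
Q = Σ qᵢ = 8.070 m³/s
= 8.070 × 3600 = 29050 m³/h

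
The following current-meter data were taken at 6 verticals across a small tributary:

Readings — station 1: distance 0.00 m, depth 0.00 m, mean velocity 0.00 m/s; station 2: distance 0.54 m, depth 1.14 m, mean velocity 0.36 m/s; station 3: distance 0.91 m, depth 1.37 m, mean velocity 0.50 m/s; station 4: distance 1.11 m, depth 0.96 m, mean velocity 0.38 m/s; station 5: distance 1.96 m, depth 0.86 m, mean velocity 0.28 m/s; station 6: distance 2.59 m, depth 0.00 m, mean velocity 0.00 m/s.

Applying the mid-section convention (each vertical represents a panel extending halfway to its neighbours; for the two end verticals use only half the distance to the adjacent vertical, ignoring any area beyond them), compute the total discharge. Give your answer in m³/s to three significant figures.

w_2 = (0.91 − 0.00)/2 = 0.455 m; q_2 = 0.36 × 1.14 × 0.455 = 0.1867 m³/s
w_3 = (1.11 − 0.54)/2 = 0.285 m; q_3 = 0.50 × 1.37 × 0.285 = 0.1952 m³/s
w_4 = (1.96 − 0.91)/2 = 0.525 m; q_4 = 0.38 × 0.96 × 0.525 = 0.1915 m³/s
w_5 = (2.59 − 1.11)/2 = 0.74 m; q_5 = 0.28 × 0.86 × 0.74 = 0.1782 m³/s
Stations 1, 6 contribute zero (depth or velocity is 0).
Q = Σ qᵢ = 0.7517 m³/s

0.752 m³/s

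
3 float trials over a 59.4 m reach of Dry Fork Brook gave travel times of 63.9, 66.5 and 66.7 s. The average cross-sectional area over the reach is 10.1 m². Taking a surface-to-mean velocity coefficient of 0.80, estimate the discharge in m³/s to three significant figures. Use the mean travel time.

t̄ = (63.9 + 66.5 + 66.7) / 3 = 65.7 s
v_surface = L / t̄ = 59.4 / 65.7 = 0.9041 m/s
v_mean = 0.80 × 0.9041 = 0.7233 m/s
Q = A × v_mean = 10.1 × 0.7233 = 7.305 m³/s

7.31 m³/s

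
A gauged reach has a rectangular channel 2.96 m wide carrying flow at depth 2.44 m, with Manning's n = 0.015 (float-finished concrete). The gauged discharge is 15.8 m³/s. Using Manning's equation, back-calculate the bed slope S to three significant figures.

0.00120

A = b·y = 2.96 × 2.44 = 7.222 m²
P = b + 2y = 2.96 + 2×2.44 = 7.840 m
R = A/P = 7.222/7.840 = 0.9212 m
S = (Q·n / (1·A·R^(2/3)))² = (15.8×0.015 / (1×7.222×0.9468))² = 0.001201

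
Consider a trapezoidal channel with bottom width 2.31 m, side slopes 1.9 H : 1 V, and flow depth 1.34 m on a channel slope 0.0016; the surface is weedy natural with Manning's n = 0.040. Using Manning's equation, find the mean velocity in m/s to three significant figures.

0.867 m/s

A = (b + z·y)·y = (2.31 + 1.9×1.34)×1.34 = 6.507 m²
P = b + 2y√(1+z²) = 2.31 + 2×1.34×√(1+1.9²) = 8.064 m
R = A/P = 6.507/8.064 = 0.8069 m
Q = (1/n)·A·R^(2/3)·S^(1/2) = (1/0.040) × 6.507 × 0.8069^(2/3) × 0.0016^(1/2) = 5.640 m³/s
V = Q/A = 5.640/6.507 = 0.8667 m/s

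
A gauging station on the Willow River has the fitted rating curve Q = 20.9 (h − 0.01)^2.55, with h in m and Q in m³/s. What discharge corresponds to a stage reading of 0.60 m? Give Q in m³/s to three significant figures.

5.44 m³/s

Q = 20.9 × (0.60 − 0.01)^2.55 = 20.9 × 0.59^2.55 = 5.443 m³/s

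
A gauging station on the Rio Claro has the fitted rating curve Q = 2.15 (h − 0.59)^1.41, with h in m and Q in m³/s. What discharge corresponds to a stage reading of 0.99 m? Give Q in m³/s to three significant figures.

0.591 m³/s

Q = 2.15 × (0.99 − 0.59)^1.41 = 2.15 × 0.4^1.41 = 0.5907 m³/s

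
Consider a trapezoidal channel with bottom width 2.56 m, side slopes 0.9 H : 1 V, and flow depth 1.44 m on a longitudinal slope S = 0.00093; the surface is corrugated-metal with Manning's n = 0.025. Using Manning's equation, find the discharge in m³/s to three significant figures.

6.14 m³/s

A = (b + z·y)·y = (2.56 + 0.9×1.44)×1.44 = 5.553 m²
P = b + 2y√(1+z²) = 2.56 + 2×1.44×√(1+0.9²) = 6.435 m
R = A/P = 5.553/6.435 = 0.8629 m
Q = (1/n)·A·R^(2/3)·S^(1/2) = (1/0.025) × 5.553 × 0.8629^(2/3) × 0.00093^(1/2) = 6.139 m³/s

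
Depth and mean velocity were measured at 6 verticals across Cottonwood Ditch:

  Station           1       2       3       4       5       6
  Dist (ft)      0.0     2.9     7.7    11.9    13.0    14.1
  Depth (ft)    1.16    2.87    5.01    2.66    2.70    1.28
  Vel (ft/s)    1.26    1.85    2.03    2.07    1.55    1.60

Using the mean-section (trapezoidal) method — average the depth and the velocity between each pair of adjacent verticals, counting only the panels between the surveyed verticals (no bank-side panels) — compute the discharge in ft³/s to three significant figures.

87.6 ft³/s

Panel 1-2: Δb = 2.9 ft, d̄ = (1.16+2.87)/2 = 2.015, v̄ = (1.26+1.85)/2 = 1.555 → q = 2.9×2.015×1.555 = 9.087 ft³/s
Panel 2-3: Δb = 4.8 ft, d̄ = (2.87+5.01)/2 = 3.94, v̄ = (1.85+2.03)/2 = 1.94 → q = 4.8×3.94×1.94 = 36.69 ft³/s
Panel 3-4: Δb = 4.2 ft, d̄ = (5.01+2.66)/2 = 3.835, v̄ = (2.03+2.07)/2 = 2.05 → q = 4.2×3.835×2.05 = 33.02 ft³/s
Panel 4-5: Δb = 1.1 ft, d̄ = (2.66+2.70)/2 = 2.68, v̄ = (2.07+1.55)/2 = 1.81 → q = 1.1×2.68×1.81 = 5.336 ft³/s
Panel 5-6: Δb = 1.1 ft, d̄ = (2.70+1.28)/2 = 1.99, v̄ = (1.55+1.60)/2 = 1.575 → q = 1.1×1.99×1.575 = 3.448 ft³/s
Q = Σ q = 87.58 ft³/s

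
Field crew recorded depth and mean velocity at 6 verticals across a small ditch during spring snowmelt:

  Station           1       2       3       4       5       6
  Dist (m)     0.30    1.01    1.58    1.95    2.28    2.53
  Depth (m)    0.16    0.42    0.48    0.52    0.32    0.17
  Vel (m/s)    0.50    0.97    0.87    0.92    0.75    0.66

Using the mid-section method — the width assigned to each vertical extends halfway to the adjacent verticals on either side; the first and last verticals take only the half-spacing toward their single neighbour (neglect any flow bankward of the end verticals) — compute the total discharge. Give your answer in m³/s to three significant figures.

0.736 m³/s

w_1 = (1.01 − 0.30)/2 = 0.355 m; q_1 = 0.50 × 0.16 × 0.355 = 0.02840 m³/s
w_2 = (1.58 − 0.30)/2 = 0.64 m; q_2 = 0.97 × 0.42 × 0.64 = 0.2607 m³/s
w_3 = (1.95 − 1.01)/2 = 0.47 m; q_3 = 0.87 × 0.48 × 0.47 = 0.1963 m³/s
w_4 = (2.28 − 1.58)/2 = 0.35 m; q_4 = 0.92 × 0.52 × 0.35 = 0.1674 m³/s
w_5 = (2.53 − 1.95)/2 = 0.29 m; q_5 = 0.75 × 0.32 × 0.29 = 0.06960 m³/s
w_6 = (2.53 − 2.28)/2 = 0.125 m; q_6 = 0.66 × 0.17 × 0.125 = 0.01403 m³/s
Q = Σ qᵢ = 0.7365 m³/s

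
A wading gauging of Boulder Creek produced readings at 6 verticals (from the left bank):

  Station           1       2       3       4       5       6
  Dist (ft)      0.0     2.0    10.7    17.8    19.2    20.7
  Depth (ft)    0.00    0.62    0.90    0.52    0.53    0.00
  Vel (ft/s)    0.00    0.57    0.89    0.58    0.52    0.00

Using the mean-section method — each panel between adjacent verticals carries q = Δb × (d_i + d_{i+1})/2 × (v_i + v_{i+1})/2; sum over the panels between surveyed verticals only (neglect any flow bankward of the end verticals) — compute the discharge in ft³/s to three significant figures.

Panel 1-2: Δb = 2 ft, d̄ = (0.00+0.62)/2 = 0.31, v̄ = (0.00+0.57)/2 = 0.285 → q = 2×0.31×0.285 = 0.1767 ft³/s
Panel 2-3: Δb = 8.7 ft, d̄ = (0.62+0.90)/2 = 0.76, v̄ = (0.57+0.89)/2 = 0.73 → q = 8.7×0.76×0.73 = 4.827 ft³/s
Panel 3-4: Δb = 7.1 ft, d̄ = (0.90+0.52)/2 = 0.71, v̄ = (0.89+0.58)/2 = 0.735 → q = 7.1×0.71×0.735 = 3.705 ft³/s
Panel 4-5: Δb = 1.4 ft, d̄ = (0.52+0.53)/2 = 0.525, v̄ = (0.58+0.52)/2 = 0.55 → q = 1.4×0.525×0.55 = 0.4043 ft³/s
Panel 5-6: Δb = 1.5 ft, d̄ = (0.53+0.00)/2 = 0.265, v̄ = (0.52+0.00)/2 = 0.26 → q = 1.5×0.265×0.26 = 0.1034 ft³/s
Q = Σ q = 9.216 ft³/s

9.22 ft³/s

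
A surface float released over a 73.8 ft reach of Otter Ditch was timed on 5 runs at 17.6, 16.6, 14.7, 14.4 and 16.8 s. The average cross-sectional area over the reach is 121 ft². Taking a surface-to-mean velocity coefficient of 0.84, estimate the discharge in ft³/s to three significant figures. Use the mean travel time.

t̄ = (17.6 + 16.6 + 14.7 + 14.4 + 16.8) / 5 = 16.02 s
v_surface = L / t̄ = 73.8 / 16.02 = 4.607 ft/s
v_mean = 0.84 × 4.607 = 3.870 ft/s
Q = A × v_mean = 121 × 3.870 = 468.2 ft³/s

468 ft³/s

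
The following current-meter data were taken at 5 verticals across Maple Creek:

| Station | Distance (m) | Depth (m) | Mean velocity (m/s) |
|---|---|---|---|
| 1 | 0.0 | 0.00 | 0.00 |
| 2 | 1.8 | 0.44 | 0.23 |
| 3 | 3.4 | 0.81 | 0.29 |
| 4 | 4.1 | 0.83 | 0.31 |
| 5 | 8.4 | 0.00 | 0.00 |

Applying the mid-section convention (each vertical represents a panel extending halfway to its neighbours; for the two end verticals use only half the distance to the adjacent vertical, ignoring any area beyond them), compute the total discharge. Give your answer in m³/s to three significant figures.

1.09 m³/s

w_2 = (3.4 − 0.0)/2 = 1.7 m; q_2 = 0.23 × 0.44 × 1.7 = 0.1720 m³/s
w_3 = (4.1 − 1.8)/2 = 1.15 m; q_3 = 0.29 × 0.81 × 1.15 = 0.2701 m³/s
w_4 = (8.4 − 3.4)/2 = 2.5 m; q_4 = 0.31 × 0.83 × 2.5 = 0.6433 m³/s
Stations 1, 5 contribute zero (depth or velocity is 0).
Q = Σ qᵢ = 1.085 m³/s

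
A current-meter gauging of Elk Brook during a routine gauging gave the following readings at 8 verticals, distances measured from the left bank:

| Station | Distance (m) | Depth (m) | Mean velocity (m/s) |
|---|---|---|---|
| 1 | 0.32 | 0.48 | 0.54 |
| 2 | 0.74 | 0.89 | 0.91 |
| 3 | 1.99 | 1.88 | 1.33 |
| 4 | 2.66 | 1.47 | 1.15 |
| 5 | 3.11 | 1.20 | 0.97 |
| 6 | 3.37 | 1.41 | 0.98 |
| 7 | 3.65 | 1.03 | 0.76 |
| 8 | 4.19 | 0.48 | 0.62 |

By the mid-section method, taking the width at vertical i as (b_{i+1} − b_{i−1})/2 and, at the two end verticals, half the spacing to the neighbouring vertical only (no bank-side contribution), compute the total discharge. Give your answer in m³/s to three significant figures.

5.27 m³/s

w_1 = (0.74 − 0.32)/2 = 0.21 m; q_1 = 0.54 × 0.48 × 0.21 = 0.05443 m³/s
w_2 = (1.99 − 0.32)/2 = 0.835 m; q_2 = 0.91 × 0.89 × 0.835 = 0.6763 m³/s
w_3 = (2.66 − 0.74)/2 = 0.96 m; q_3 = 1.33 × 1.88 × 0.96 = 2.400 m³/s
w_4 = (3.11 − 1.99)/2 = 0.56 m; q_4 = 1.15 × 1.47 × 0.56 = 0.9467 m³/s
w_5 = (3.37 − 2.66)/2 = 0.355 m; q_5 = 0.97 × 1.20 × 0.355 = 0.4132 m³/s
w_6 = (3.65 − 3.11)/2 = 0.27 m; q_6 = 0.98 × 1.41 × 0.27 = 0.3731 m³/s
w_7 = (4.19 − 3.37)/2 = 0.41 m; q_7 = 0.76 × 1.03 × 0.41 = 0.3209 m³/s
w_8 = (4.19 − 3.65)/2 = 0.27 m; q_8 = 0.62 × 0.48 × 0.27 = 0.08035 m³/s
Q = Σ qᵢ = 5.265 m³/s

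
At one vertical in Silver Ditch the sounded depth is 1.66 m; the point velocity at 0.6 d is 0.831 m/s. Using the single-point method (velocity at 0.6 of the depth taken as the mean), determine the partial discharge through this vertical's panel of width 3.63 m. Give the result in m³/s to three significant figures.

v̄ = v₀.₆ = 0.831 m/s
q = v̄ × d × w = 0.8310 × 1.66 × 3.63 = 5.007 m³/s

5.01 m³/s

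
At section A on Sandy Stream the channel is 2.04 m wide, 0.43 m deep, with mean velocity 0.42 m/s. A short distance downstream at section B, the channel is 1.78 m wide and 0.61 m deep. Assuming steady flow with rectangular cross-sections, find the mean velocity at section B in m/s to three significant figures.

Q = A₁V₁ = (2.04×0.43) × 0.42 = 0.3684 m³/s
A₂ = 1.78 × 0.61 = 1.086 m²
V₂ = Q/A₂ = 0.3684/1.086 = 0.3393 m/s

0.339 m/s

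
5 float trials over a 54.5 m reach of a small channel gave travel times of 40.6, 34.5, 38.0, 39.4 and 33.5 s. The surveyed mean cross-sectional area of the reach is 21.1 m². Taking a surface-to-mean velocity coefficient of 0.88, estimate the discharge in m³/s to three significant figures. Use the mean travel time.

27.2 m³/s

t̄ = (40.6 + 34.5 + 38.0 + 39.4 + 33.5) / 5 = 37.2 s
v_surface = L / t̄ = 54.5 / 37.2 = 1.465 m/s
v_mean = 0.88 × 1.465 = 1.289 m/s
Q = A × v_mean = 21.1 × 1.289 = 27.20 m³/s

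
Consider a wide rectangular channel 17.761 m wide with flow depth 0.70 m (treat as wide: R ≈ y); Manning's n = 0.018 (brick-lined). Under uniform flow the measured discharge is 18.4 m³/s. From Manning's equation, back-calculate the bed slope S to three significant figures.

0.00114

A = b·y = 17.761 × 0.70 = 12.43 m²
Wide channel: R ≈ y = 0.70 m
S = (Q·n / (1·A·R^(2/3)))² = (18.4×0.018 / (1×12.43×0.7884))² = 0.001142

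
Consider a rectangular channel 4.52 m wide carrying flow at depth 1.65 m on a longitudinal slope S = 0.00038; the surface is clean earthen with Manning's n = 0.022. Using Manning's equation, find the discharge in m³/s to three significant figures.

6.40 m³/s

A = b·y = 4.52 × 1.65 = 7.458 m²
P = b + 2y = 4.52 + 2×1.65 = 7.820 m
R = A/P = 7.458/7.820 = 0.9537 m
Q = (1/n)·A·R^(2/3)·S^(1/2) = (1/0.022) × 7.458 × 0.9537^(2/3) × 0.00038^(1/2) = 6.403 m³/s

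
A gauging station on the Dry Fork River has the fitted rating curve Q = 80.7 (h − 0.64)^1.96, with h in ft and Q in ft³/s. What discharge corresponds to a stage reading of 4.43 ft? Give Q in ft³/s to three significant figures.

1100 ft³/s

Q = 80.7 × (4.43 − 0.64)^1.96 = 80.7 × 3.79^1.96 = 1099 ft³/s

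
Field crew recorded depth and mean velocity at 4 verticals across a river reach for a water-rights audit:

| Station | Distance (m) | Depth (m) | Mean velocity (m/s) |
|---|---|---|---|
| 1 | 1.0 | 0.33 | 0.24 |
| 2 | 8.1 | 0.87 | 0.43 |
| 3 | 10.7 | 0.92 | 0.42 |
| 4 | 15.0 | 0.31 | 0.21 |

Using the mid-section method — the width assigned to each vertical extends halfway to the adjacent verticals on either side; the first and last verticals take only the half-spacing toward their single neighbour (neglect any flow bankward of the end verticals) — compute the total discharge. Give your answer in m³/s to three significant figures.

w_1 = (8.1 − 1.0)/2 = 3.55 m; q_1 = 0.24 × 0.33 × 3.55 = 0.2812 m³/s
w_2 = (10.7 − 1.0)/2 = 4.85 m; q_2 = 0.43 × 0.87 × 4.85 = 1.814 m³/s
w_3 = (15.0 − 8.1)/2 = 3.45 m; q_3 = 0.42 × 0.92 × 3.45 = 1.333 m³/s
w_4 = (15.0 − 10.7)/2 = 2.15 m; q_4 = 0.21 × 0.31 × 2.15 = 0.1400 m³/s
Q = Σ qᵢ = 3.569 m³/s

3.57 m³/s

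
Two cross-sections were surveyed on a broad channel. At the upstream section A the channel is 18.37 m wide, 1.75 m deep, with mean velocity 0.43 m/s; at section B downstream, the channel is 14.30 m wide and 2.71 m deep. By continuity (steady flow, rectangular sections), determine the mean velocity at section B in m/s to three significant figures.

Q = A₁V₁ = (18.37×1.75) × 0.43 = 13.82 m³/s
A₂ = 14.30 × 2.71 = 38.75 m²
V₂ = Q/A₂ = 13.82/38.75 = 0.3567 m/s

0.357 m/s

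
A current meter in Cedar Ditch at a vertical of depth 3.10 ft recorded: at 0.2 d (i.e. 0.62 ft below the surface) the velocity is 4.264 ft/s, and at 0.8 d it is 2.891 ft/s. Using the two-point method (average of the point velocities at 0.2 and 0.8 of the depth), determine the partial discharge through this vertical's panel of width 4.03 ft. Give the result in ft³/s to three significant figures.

v̄ = (4.264 + 2.891) / 2 = 3.578 ft/s
q = v̄ × d × w = 3.578 × 3.10 × 4.03 = 44.69 ft³/s

44.7 ft³/s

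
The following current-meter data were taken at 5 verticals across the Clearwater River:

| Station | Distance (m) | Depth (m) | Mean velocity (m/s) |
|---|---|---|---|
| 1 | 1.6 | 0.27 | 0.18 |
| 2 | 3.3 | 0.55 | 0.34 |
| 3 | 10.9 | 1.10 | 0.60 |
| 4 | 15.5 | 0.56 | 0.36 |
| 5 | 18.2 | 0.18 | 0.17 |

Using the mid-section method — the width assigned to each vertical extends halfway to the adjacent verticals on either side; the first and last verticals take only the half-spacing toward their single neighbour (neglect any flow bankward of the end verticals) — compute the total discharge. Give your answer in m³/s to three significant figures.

w_1 = (3.3 − 1.6)/2 = 0.85 m; q_1 = 0.18 × 0.27 × 0.85 = 0.04131 m³/s
w_2 = (10.9 − 1.6)/2 = 4.65 m; q_2 = 0.34 × 0.55 × 4.65 = 0.8696 m³/s
w_3 = (15.5 − 3.3)/2 = 6.1 m; q_3 = 0.60 × 1.10 × 6.1 = 4.026 m³/s
w_4 = (18.2 − 10.9)/2 = 3.65 m; q_4 = 0.36 × 0.56 × 3.65 = 0.7358 m³/s
w_5 = (18.2 − 15.5)/2 = 1.35 m; q_5 = 0.17 × 0.18 × 1.35 = 0.04131 m³/s
Q = Σ qᵢ = 5.714 m³/s

5.71 m³/s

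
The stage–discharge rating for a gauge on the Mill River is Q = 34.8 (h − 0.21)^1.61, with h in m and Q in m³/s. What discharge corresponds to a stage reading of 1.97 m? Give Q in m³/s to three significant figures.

86.5 m³/s

Q = 34.8 × (1.97 − 0.21)^1.61 = 34.8 × 1.76^1.61 = 86.47 m³/s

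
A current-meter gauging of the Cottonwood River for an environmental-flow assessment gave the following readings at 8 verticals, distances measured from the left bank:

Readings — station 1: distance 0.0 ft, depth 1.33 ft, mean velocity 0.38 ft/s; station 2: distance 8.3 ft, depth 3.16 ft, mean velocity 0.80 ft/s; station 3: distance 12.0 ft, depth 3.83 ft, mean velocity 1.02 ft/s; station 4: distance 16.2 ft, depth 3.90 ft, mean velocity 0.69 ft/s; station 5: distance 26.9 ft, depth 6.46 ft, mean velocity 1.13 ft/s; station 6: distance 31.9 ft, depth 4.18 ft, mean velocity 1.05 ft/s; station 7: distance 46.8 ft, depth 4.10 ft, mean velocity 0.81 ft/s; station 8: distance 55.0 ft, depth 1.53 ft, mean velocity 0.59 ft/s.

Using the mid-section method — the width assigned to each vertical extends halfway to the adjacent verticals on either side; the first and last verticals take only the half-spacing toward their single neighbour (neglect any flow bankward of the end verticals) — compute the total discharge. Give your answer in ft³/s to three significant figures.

196 ft³/s

w_1 = (8.3 − 0.0)/2 = 4.15 ft; q_1 = 0.38 × 1.33 × 4.15 = 2.097 ft³/s
w_2 = (12.0 − 0.0)/2 = 6 ft; q_2 = 0.80 × 3.16 × 6 = 15.17 ft³/s
w_3 = (16.2 − 8.3)/2 = 3.95 ft; q_3 = 1.02 × 3.83 × 3.95 = 15.43 ft³/s
w_4 = (26.9 − 12.0)/2 = 7.45 ft; q_4 = 0.69 × 3.90 × 7.45 = 20.05 ft³/s
w_5 = (31.9 − 16.2)/2 = 7.85 ft; q_5 = 1.13 × 6.46 × 7.85 = 57.30 ft³/s
w_6 = (46.8 − 26.9)/2 = 9.95 ft; q_6 = 1.05 × 4.18 × 9.95 = 43.67 ft³/s
w_7 = (55.0 − 31.9)/2 = 11.55 ft; q_7 = 0.81 × 4.10 × 11.55 = 38.36 ft³/s
w_8 = (55.0 − 46.8)/2 = 4.1 ft; q_8 = 0.59 × 1.53 × 4.1 = 3.701 ft³/s
Q = Σ qᵢ = 195.8 ft³/s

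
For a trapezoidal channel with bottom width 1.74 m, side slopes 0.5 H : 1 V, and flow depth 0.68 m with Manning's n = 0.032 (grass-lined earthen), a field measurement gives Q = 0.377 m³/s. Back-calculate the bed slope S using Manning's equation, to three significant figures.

A = (b + z·y)·y = (1.74 + 0.5×0.68)×0.68 = 1.414 m²
P = b + 2y√(1+z²) = 1.74 + 2×0.68×√(1+0.5²) = 3.261 m
R = A/P = 1.414/3.261 = 0.4338 m
S = (Q·n / (1·A·R^(2/3)))² = (0.377×0.032 / (1×1.414×0.5730))² = 0.0002215

0.000222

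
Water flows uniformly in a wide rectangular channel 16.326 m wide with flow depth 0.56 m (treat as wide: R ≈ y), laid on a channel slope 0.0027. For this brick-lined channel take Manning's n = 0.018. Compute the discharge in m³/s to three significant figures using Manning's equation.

17.9 m³/s

A = b·y = 16.326 × 0.56 = 9.143 m²
Wide channel: R ≈ y = 0.56 m
Q = (1/n)·A·R^(2/3)·S^(1/2) = (1/0.018) × 9.143 × 0.5600^(2/3) × 0.0027^(1/2) = 17.93 m³/s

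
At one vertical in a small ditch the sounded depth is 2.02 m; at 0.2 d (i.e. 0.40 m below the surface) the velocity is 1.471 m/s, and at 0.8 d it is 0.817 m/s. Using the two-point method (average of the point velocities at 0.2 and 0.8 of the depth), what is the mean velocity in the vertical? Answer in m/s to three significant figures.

v̄ = (1.471 + 0.817) / 2 = 1.144 m/s

1.14 m/s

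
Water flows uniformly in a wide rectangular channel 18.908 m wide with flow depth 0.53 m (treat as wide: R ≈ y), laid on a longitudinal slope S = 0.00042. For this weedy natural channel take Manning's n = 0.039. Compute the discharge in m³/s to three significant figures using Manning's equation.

3.45 m³/s

A = b·y = 18.908 × 0.53 = 10.02 m²
Wide channel: R ≈ y = 0.53 m
Q = (1/n)·A·R^(2/3)·S^(1/2) = (1/0.039) × 10.02 × 0.5300^(2/3) × 0.00042^(1/2) = 3.449 m³/s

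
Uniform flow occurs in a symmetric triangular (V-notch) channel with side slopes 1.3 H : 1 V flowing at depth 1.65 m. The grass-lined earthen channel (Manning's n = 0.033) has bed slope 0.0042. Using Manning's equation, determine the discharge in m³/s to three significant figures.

5.24 m³/s

A = z·y² = 1.3×1.65² = 3.539 m²
P = 2y√(1+z²) = 2×1.65×√(1+1.3²) = 5.412 m
R = A/P = 3.539/5.412 = 0.6539 m
Q = (1/n)·A·R^(2/3)·S^(1/2) = (1/0.033) × 3.539 × 0.6539^(2/3) × 0.0042^(1/2) = 5.236 m³/s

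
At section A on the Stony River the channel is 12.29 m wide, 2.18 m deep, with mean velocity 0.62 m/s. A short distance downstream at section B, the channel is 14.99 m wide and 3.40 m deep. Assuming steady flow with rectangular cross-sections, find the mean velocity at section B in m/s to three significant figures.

0.326 m/s

Q = A₁V₁ = (12.29×2.18) × 0.62 = 16.61 m³/s
A₂ = 14.99 × 3.40 = 50.97 m²
V₂ = Q/A₂ = 16.61/50.97 = 0.3259 m/s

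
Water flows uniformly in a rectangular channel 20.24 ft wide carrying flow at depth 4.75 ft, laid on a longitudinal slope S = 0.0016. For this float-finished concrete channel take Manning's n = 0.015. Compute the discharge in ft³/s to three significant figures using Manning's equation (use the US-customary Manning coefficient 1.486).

833 ft³/s

A = b·y = 20.24 × 4.75 = 96.14 ft²
P = b + 2y = 20.24 + 2×4.75 = 29.74 ft
R = A/P = 96.14/29.74 = 3.233 ft
Q = (1.486/n)·A·R^(2/3)·S^(1/2) = (1.486/0.015) × 96.14 × 3.233^(2/3) × 0.0016^(1/2) = 832.9 ft³/s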